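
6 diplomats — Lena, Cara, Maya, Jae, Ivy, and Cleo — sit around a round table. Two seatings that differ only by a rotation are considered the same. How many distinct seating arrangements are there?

120

Seat Lena anywhere (absorbing the rotational symmetry), then permute the other 5: (5)! = 120.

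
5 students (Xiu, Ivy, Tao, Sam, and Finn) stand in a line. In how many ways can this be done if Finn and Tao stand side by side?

48

Treat {Finn, Tao} as a single unit. There are 4 units to order, and the pair itself can be ordered 2 ways.
So the count is 2·(4)! = 48.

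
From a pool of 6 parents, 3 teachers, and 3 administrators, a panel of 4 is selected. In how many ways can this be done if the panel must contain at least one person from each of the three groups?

With no constraint there are C(12,4) = 495 possible selections.
Selections missing a whole group: no parents → C(6,4) = 15; no teachers → C(9,4) = 126; no administrators → C(9,4) = 126.
Add back selections omitting two groups (i.e. drawn from a single group): C(6,4) + C(3,4) + C(3,4) = 15.
By inclusion–exclusion: 495 − 267 + 15 = 243.

243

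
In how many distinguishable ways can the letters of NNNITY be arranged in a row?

120

NNNITY has 6 letters with N appearing 3 times.
The number of distinct arrangements is 6!/(3!) = 720/6 = 120.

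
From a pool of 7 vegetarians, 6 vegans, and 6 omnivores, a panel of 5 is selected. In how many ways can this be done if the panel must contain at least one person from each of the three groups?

8295

Total 5-person selections from all 19: C(19,5) = 11628.
Selections missing a whole group: no vegetarians → C(12,5) = 792; no vegans → C(13,5) = 1287; no omnivores → C(13,5) = 1287.
Add back selections omitting two groups (i.e. drawn from a single group): C(7,5) + C(6,5) + C(6,5) = 33.
By inclusion–exclusion: 11628 − 3366 + 33 = 8295.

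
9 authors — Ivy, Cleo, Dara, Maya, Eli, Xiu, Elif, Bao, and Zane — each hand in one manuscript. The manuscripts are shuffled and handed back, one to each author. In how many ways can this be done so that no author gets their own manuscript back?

This is the derangement count D_9: permutations of 9 items with no fixed point.
By inclusion–exclusion this is Σ_{j=0}^{9} (−1)^j C(9,j)·(9−j)!.
Computing: 362880 − 362880 + 181440 − 60480 + 15120 − 3024 + 504 − 72 + 9 − 1 = 133496.

133496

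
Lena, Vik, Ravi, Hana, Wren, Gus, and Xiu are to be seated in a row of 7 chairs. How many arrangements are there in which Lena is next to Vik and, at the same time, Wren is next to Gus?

Treat {Lena,Vik} as one block (2 orders) and {Wren,Gus} as another (2 orders).
That leaves 5 units to arrange: 2 × 2 × 5! = 4 × 120 = 480.

480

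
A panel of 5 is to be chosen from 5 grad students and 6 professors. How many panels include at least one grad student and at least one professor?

With no constraint there are C(11,5) = 462 possible selections.
Subtract selections that omit an entire group: no grad students → C(6,5) = 6; no professors → C(5,5) = 1.
Both groups omitted at once is impossible, so 462 − 7 = 455.

455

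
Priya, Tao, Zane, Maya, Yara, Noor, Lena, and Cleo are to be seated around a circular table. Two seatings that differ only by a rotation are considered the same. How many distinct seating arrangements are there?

Around a circle, 8 distinct people have 8!/8 = (7)! = 5040 rotationally distinct seatings.

5040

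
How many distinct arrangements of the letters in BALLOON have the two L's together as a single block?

Treat the 2 copies of L as a single block. The multiset to arrange is then {LL, A, B, N, O, O}, 6 items in all.
That gives (6)!/(2!) = 360 arrangements.

360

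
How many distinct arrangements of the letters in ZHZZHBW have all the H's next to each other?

120

Treat the 2 copies of H as a single block. The multiset to arrange is then {HH, B, W, Z, Z, Z}, 6 items in all.
That gives (6)!/(3!) = 120 arrangements.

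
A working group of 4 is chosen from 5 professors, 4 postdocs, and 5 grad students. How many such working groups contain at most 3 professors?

Split by how many professors are chosen (0 through 3).
Sum: C(5,0)·C(9,4) + C(5,1)·C(9,3) + C(5,2)·C(9,2) + C(5,3)·C(9,1) = 126 + 420 + 360 + 90 = 996.

996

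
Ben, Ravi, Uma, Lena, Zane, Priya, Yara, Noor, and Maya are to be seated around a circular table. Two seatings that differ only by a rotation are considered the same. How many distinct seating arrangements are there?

40320

Seat Ben anywhere (absorbing the rotational symmetry), then permute the other 8: (8)! = 40320.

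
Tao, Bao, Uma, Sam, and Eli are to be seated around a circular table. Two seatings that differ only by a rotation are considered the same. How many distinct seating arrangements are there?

Seat Tao anywhere (absorbing the rotational symmetry), then permute the other 4: (4)! = 24.

24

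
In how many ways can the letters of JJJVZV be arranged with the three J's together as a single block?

12

Treat the 3 copies of J as a single block. The multiset to arrange is then {JJJ, V, V, Z}, 4 items in all.
That gives (4)!/(2!) = 12 arrangements.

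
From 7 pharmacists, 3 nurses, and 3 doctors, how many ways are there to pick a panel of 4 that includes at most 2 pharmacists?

470

Split by how many pharmacists are chosen (0 through 2).
Sum: C(7,0)·C(6,4) + C(7,1)·C(6,3) + C(7,2)·C(6,2) = 15 + 140 + 315 = 470.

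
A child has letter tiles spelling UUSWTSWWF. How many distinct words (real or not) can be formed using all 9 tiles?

The 9 letters of UUSWTSWWF have repeats: S appearing twice, U appearing twice, and W appearing 3 times.
The number of distinct arrangements is 9!/(3!·2!·2!) = 362880/24 = 15120.

15120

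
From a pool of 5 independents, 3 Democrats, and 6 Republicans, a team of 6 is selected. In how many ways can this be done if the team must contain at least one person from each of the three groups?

2430

With no constraint there are C(14,6) = 3003 possible selections.
Subtract selections that omit an entire group: no independents → C(9,6) = 84; no Democrats → C(11,6) = 462; no Republicans → C(8,6) = 28.
Add back selections omitting two groups (i.e. drawn from a single group): C(5,6) + C(3,6) + C(6,6) = 1.
By inclusion–exclusion: 3003 − 574 + 1 = 2430.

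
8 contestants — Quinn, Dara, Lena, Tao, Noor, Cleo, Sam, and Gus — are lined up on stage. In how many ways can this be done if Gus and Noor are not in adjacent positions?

30240

There are 8! = 40320 arrangements in all. If Gus and Noor are adjacent, merging them into one block gives 2·(7)! = 10080 arrangements.
Complementary counting: 40320 − 10080 = 30240.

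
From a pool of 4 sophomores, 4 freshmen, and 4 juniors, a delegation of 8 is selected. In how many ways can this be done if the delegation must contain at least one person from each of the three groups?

With no constraint there are C(12,8) = 495 possible selections.
Subtract selections that omit an entire group: no sophomores → C(8,8) = 1; no freshmen → C(8,8) = 1; no juniors → C(8,8) = 1.
Add back selections omitting two groups (i.e. drawn from a single group): C(4,8) + C(4,8) + C(4,8) = 0.
By inclusion–exclusion: 495 − 3 + 0 = 492.

492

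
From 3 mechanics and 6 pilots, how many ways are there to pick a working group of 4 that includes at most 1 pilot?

6

Split by how many pilots are chosen (0 through 1).
Sum: C(6,0)·C(3,4) + C(6,1)·C(3,3) = 0 + 6 = 6.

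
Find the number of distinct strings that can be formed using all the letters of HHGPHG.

HHGPHG has 6 letters with G appearing twice and H appearing 3 times.
The number of distinct arrangements is 6!/(3!·2!) = 720/12 = 60.

60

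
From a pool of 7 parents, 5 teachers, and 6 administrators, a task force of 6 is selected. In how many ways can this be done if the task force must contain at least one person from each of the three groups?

Unrestricted: C(18,6) = 18564 ways to pick any 6 of the 18.
Subtract selections that omit an entire group: no parents → C(11,6) = 462; no teachers → C(13,6) = 1716; no administrators → C(12,6) = 924.
Add back selections omitting two groups (i.e. drawn from a single group): C(7,6) + C(5,6) + C(6,6) = 8.
By inclusion–exclusion: 18564 − 3102 + 8 = 15470.

15470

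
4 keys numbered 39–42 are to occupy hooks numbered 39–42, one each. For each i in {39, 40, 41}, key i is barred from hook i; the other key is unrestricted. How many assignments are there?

Let Aᵢ (for i ∈ {39, 40, 41}) be the placements that put key i in its forbidden hook. Any j of these fix j positions, leaving (4−j)! ways to fill the rest, and there are C(3,j) ways to pick which j.
By inclusion–exclusion, the number of valid placements is Σ_{j=0}^{3} (−1)^j C(3,j)·(4−j)!.
Computing: 24 − 18 + 6 − 1 = 11.

11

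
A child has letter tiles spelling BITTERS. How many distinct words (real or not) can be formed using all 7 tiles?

2520

BITTERS has 7 letters with T appearing twice.
The number of distinct arrangements is 7!/(2!) = 5040/2 = 2520.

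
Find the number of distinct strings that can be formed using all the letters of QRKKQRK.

QRKKQRK has 7 letters with K appearing 3 times, Q appearing twice, and R appearing twice.
The number of distinct arrangements is 7!/(3!·2!·2!) = 5040/24 = 210.

210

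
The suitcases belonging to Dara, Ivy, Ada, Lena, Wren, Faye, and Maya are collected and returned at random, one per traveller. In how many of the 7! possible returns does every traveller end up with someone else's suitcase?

Let Aᵢ be the assignments in which traveller i gets their own suitcase. We want the size of the complement of A₁∪…∪A_7.
By inclusion–exclusion this is Σ_{j=0}^{7} (−1)^j C(7,j)·(7−j)!.
Computing: 5040 − 5040 + 2520 − 840 + 210 − 42 + 7 − 1 = 1854.

1854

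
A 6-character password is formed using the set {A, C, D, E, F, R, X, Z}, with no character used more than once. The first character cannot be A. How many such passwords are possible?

The first character has 8−1 = 7 choices (anything except A).
The remaining 5 characters are filled from the other 7 symbols without repetition: 7 × 6 × 5 × 4 × 3 = 2520.
Total: 7 × 2520 = 17640.

17640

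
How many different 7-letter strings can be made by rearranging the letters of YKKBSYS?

YKKBSYS has 7 letters with K appearing twice, S appearing twice, and Y appearing twice.
Dividing 7! = 5040 by 2!·2!·2! = 8 for the repeated letters gives 630.

630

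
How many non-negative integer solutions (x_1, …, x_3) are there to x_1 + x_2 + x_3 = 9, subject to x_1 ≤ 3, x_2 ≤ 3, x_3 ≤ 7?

By stars and bars, unrestricted non-negative solutions to x_1+…+x_3 = 9 number C(9+2,2) = 55.
Subtract solutions that violate a single cap (substitute x_i' = x_i − (cap_i+1)): x_1 ≥ 4 gives C(7,2) = 21; x_2 ≥ 4 gives C(7,2) = 21; x_3 ≥ 8 gives C(3,2) = 3. Together 45.
Add back pairs where two caps are both exceeded: 3 + 0 + 0 = 3.
By inclusion–exclusion the count is 55 − 45 + 3 = 13.

13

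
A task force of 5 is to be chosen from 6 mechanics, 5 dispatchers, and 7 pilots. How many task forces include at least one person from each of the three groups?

6055

Unrestricted: C(18,5) = 8568 ways to pick any 5 of the 18.
Selections missing a whole group: no mechanics → C(12,5) = 792; no dispatchers → C(13,5) = 1287; no pilots → C(11,5) = 462.
Add back selections omitting two groups (i.e. drawn from a single group): C(6,5) + C(5,5) + C(7,5) = 28.
By inclusion–exclusion: 8568 − 2541 + 28 = 6055.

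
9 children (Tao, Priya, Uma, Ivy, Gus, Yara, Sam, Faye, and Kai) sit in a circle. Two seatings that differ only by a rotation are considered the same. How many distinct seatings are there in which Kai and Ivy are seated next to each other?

10080

Treat {Kai, Ivy} as one unit (2 internal orders) and seat the resulting 8 units around the table: (7)! circular arrangements.
So 2 × (7)! = 2 × 5040 = 10080.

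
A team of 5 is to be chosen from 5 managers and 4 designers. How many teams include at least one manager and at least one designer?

Total 5-person selections from all 9: C(9,5) = 126.
Subtract selections that omit an entire group: no managers → C(4,5) = 0; no designers → C(5,5) = 1.
Both groups omitted at once is impossible, so 126 − 1 = 125.

125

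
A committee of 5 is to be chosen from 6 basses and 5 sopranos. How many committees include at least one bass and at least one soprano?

Unrestricted: C(11,5) = 462 ways to pick any 5 of the 11.
Subtract selections that omit an entire group: no basses → C(5,5) = 1; no sopranos → C(6,5) = 6.
Both groups omitted at once is impossible, so 462 − 7 = 455.

455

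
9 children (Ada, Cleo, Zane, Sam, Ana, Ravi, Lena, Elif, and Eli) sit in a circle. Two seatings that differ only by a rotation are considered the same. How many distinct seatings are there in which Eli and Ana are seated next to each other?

10080

Treat {Eli, Ana} as one unit (2 internal orders) and seat the resulting 8 units around the table: (7)! circular arrangements.
So 2 × (7)! = 2 × 5040 = 10080.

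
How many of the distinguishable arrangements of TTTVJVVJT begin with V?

Fix V in the first position and arrange the remaining 8 letters.
Those 8 letters have J appearing twice, T appearing 4 times, and V appearing twice, giving (8)!/(4!·2!·2!) = 420.

420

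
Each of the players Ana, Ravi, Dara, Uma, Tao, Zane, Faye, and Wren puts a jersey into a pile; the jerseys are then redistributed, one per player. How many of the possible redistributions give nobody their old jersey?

14833

This is the derangement count D_8: permutations of 8 items with no fixed point.
By inclusion–exclusion this is Σ_{j=0}^{8} (−1)^j C(8,j)·(8−j)!.
Computing: 40320 − 40320 + 20160 − 6720 + 1680 − 336 + 56 − 8 + 1 = 14833.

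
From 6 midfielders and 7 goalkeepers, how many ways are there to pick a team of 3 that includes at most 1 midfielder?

161

Split by how many midfielders are chosen (0 through 1).
Sum: C(6,0)·C(7,3) + C(6,1)·C(7,2) = 35 + 126 = 161.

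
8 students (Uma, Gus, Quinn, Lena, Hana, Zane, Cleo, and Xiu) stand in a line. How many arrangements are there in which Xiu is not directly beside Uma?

Of the 8! = 40320 arrangements, those with Xiu and Uma adjacent number 2 × 7! = 10080 (treat the pair as a block with 2 internal orders).
Complementary counting: 40320 − 10080 = 30240.

30240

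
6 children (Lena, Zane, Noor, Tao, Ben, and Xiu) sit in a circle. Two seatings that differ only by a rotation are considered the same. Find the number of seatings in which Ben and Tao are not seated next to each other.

72

All circular seatings of 6 people number (5)! = 120.
Those with Ben next to Tao: fuse the pair into one unit and seat 5 units around a circle — 2·(4)! = 48.
Subtracting, 120 − 48 = 72.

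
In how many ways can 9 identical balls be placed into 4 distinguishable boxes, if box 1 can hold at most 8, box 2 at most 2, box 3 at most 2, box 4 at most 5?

53

Without the upper bounds there are C(12,3) = 220 ways to split 9 among 4 boxes.
Subtract solutions that violate a single cap (substitute x_i' = x_i − (cap_i+1)): x_1 ≥ 9 gives C(3,3) = 1; x_2 ≥ 3 gives C(9,3) = 84; x_3 ≥ 3 gives C(9,3) = 84; x_4 ≥ 6 gives C(6,3) = 20. Together 189.
Add back pairs where two caps are both exceeded: 0 + 0 + 0 + 20 + 1 + 1 = 22.
By inclusion–exclusion the count is 220 − 189 + 22 = 53.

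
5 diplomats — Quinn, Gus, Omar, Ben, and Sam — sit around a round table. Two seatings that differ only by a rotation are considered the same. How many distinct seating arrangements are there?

Around a circle, 5 distinct people have 5!/5 = (4)! = 24 rotationally distinct seatings.

24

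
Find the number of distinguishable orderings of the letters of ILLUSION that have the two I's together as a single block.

2520

Treat the 2 copies of I as a single block. The multiset to arrange is then {II, L, L, N, O, S, U}, 7 items in all.
That gives (7)!/(2!) = 2520 arrangements.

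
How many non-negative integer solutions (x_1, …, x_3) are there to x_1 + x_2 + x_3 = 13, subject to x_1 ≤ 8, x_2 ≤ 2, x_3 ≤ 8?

15

By stars and bars, unrestricted non-negative solutions to x_1+…+x_3 = 13 number C(13+2,2) = 105.
Subtract solutions that violate a single cap (substitute x_i' = x_i − (cap_i+1)): x_1 ≥ 9 gives C(6,2) = 15; x_2 ≥ 3 gives C(12,2) = 66; x_3 ≥ 9 gives C(6,2) = 15. Together 96.
Add back pairs where two caps are both exceeded: 3 + 0 + 3 = 6.
By inclusion–exclusion the count is 105 − 96 + 6 = 15.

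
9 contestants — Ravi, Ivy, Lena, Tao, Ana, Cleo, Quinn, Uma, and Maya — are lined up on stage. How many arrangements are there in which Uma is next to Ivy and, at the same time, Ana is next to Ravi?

Treat {Uma,Ivy} as one block (2 orders) and {Ana,Ravi} as another (2 orders).
That leaves 7 units to arrange: 2 × 2 × 7! = 4 × 5040 = 20160.

20160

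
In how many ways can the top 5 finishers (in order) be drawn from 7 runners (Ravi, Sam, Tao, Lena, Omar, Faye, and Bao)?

There are 7 choices for 1st place, 6 for 2nd, and so on down to 3 for position 5.
That gives 7 × 6 × 5 × 4 × 3 = 2520.

2520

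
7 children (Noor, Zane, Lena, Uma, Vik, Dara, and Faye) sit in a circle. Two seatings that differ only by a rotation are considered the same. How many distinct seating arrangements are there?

720

Around a circle, 7 distinct people have 7!/7 = (6)! = 720 rotationally distinct seatings.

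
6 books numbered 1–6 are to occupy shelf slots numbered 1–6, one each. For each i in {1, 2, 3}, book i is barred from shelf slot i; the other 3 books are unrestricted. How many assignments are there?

426

Let Aᵢ (for i ∈ {1, 2, 3}) be the placements that put book i in its forbidden shelf slot. Any j of these fix j positions, leaving (6−j)! ways to fill the rest, and there are C(3,j) ways to pick which j.
By inclusion–exclusion, the number of valid placements is Σ_{j=0}^{3} (−1)^j C(3,j)·(6−j)!.
Computing: 720 − 360 + 72 − 6 = 426.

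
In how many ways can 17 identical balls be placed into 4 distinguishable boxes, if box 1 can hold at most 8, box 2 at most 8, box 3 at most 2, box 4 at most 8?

133

Ignoring the caps, the number of non-negative solutions to x_1+…+x_4 = 17 is C(20,3) = 1140.
Subtract solutions that violate a single cap (substitute x_i' = x_i − (cap_i+1)): x_1 ≥ 9 gives C(11,3) = 165; x_2 ≥ 9 gives C(11,3) = 165; x_3 ≥ 3 gives C(17,3) = 680; x_4 ≥ 9 gives C(11,3) = 165. Together 1175.
Add back pairs where two caps are both exceeded: 0 + 56 + 0 + 56 + 0 + 56 = 168.
By inclusion–exclusion the count is 1140 − 1175 + 168 = 133.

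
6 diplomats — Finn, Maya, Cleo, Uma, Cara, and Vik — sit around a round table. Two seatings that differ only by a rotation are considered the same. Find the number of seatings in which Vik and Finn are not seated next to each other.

Without the restriction there are (5)! = 120 seatings.
Seatings with Vik beside Finn: treat them as a block with 2 internal orders, giving 2 × (4)! = 48.
Subtracting, 120 − 48 = 72.

72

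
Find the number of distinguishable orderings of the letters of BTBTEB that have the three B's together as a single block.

Treat the 3 copies of B as a single block. The multiset to arrange is then {BBB, E, T, T}, 4 items in all.
That gives (4)!/(2!) = 12 arrangements.

12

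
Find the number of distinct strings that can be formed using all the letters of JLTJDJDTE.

The 9 letters of JLTJDJDTE have repeats: D appearing twice, J appearing 3 times, and T appearing twice.
Dividing 9! = 362880 by 3!·2!·2! = 24 for the repeated letters gives 15120.

15120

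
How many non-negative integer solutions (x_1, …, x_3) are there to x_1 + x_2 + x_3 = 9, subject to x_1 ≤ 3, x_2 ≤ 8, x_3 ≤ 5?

23

By stars and bars, unrestricted non-negative solutions to x_1+…+x_3 = 9 number C(9+2,2) = 55.
Subtract solutions that violate a single cap (substitute x_i' = x_i − (cap_i+1)): x_1 ≥ 4 gives C(7,2) = 21; x_2 ≥ 9 gives C(2,2) = 1; x_3 ≥ 6 gives C(5,2) = 10. Together 32.
No two caps can be exceeded simultaneously, so the pair terms are all 0.
By inclusion–exclusion the count is 55 − 32 + 0 = 23.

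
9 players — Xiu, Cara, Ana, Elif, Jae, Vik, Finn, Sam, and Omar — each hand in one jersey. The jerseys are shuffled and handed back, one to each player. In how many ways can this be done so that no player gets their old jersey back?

133496

This is the derangement count D_9: permutations of 9 items with no fixed point.
By inclusion–exclusion this is Σ_{j=0}^{9} (−1)^j C(9,j)·(9−j)!.
Computing: 362880 − 362880 + 181440 − 60480 + 15120 − 3024 + 504 − 72 + 9 − 1 = 133496.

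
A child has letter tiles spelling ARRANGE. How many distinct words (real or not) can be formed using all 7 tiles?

1260

Letter multiplicities in ARRANGE: A×2, E×1, G×1, N×1, R×2.
So there are 7! / (2!·2!) = 1260 distinguishable arrangements.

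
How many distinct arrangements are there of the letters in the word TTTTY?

Letter multiplicities in TTTTY: T×4, Y×1.
So there are 5! / (4!) = 5 distinguishable arrangements.

5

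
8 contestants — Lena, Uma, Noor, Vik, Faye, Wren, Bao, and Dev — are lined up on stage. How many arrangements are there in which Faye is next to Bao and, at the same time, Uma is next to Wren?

Treat {Faye,Bao} as one block (2 orders) and {Uma,Wren} as another (2 orders).
That leaves 6 units to arrange: 2 × 2 × 6! = 4 × 720 = 2880.

2880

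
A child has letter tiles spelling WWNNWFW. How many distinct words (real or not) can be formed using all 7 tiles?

The 7 letters of WWNNWFW have repeats: N appearing twice and W appearing 4 times.
Dividing 7! = 5040 by 4!·2! = 48 for the repeated letters gives 105.

105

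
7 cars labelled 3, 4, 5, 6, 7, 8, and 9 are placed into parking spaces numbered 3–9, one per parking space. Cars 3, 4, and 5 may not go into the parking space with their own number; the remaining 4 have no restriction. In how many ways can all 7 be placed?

3216

Let Aᵢ (for i ∈ {3, 4, 5}) be the placements that put car i in its forbidden parking space. Any j of these fix j positions, leaving (7−j)! ways to fill the rest, and there are C(3,j) ways to pick which j.
By inclusion–exclusion, the number of valid placements is Σ_{j=0}^{3} (−1)^j C(3,j)·(7−j)!.
Computing: 5040 − 2160 + 360 − 24 = 3216.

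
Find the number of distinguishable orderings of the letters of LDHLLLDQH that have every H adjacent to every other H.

Treat the 2 copies of H as a single block. The multiset to arrange is then {HH, D, D, L, L, L, L, Q}, 8 items in all.
That gives (8)!/(4!·2!) = 840 arrangements.

840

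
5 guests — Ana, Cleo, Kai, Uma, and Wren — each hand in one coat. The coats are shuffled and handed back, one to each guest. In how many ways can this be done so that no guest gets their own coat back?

This is the derangement count D_5: permutations of 5 items with no fixed point.
By inclusion–exclusion this is Σ_{j=0}^{5} (−1)^j C(5,j)·(5−j)!.
Computing: 120 − 120 + 60 − 20 + 5 − 1 = 44.

44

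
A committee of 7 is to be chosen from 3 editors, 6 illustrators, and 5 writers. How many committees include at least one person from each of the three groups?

Total 7-person selections from all 14: C(14,7) = 3432.
Subtract selections that omit an entire group: no editors → C(11,7) = 330; no illustrators → C(8,7) = 8; no writers → C(9,7) = 36.
Add back selections omitting two groups (i.e. drawn from a single group): C(3,7) + C(6,7) + C(5,7) = 0.
By inclusion–exclusion: 3432 − 374 + 0 = 3058.

3058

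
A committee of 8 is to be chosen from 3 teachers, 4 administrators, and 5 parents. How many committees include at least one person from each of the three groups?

With no constraint there are C(12,8) = 495 possible selections.
Subtract selections that omit an entire group: no teachers → C(9,8) = 9; no administrators → C(8,8) = 1; no parents → C(7,8) = 0.
Add back selections omitting two groups (i.e. drawn from a single group): C(3,8) + C(4,8) + C(5,8) = 0.
By inclusion–exclusion: 495 − 10 + 0 = 485.

485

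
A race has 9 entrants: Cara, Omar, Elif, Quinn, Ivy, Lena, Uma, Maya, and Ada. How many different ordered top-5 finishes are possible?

There are 9 choices for 1st place, 8 for 2nd, and so on down to 5 for position 5.
That gives 9 × 8 × 7 × 6 × 5 = 15120.

15120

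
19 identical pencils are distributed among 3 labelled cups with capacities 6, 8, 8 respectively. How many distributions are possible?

By stars and bars, unrestricted non-negative solutions to x_1+…+x_3 = 19 number C(19+2,2) = 210.
Subtract solutions that violate a single cap (substitute x_i' = x_i − (cap_i+1)): x_1 ≥ 7 gives C(14,2) = 91; x_2 ≥ 9 gives C(12,2) = 66; x_3 ≥ 9 gives C(12,2) = 66. Together 223.
Add back pairs where two caps are both exceeded: 10 + 10 + 3 = 23.
By inclusion–exclusion the count is 210 − 223 + 23 = 10.

10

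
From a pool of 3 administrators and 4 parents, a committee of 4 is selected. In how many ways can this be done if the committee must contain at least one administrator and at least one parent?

34

Unrestricted: C(7,4) = 35 ways to pick any 4 of the 7.
Subtract selections that omit an entire group: no administrators → C(4,4) = 1; no parents → C(3,4) = 0.
Both groups omitted at once is impossible, so 35 − 1 = 34.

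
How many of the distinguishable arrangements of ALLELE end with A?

10

With the last slot taken by A, it remains to arrange the other 5 letters (LLELE).
Those 5 letters have E appearing twice and L appearing 3 times, giving (5)!/(3!·2!) = 10.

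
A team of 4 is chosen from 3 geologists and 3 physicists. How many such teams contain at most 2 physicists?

Split by how many physicists are chosen (0 through 2).
Sum: C(3,0)·C(3,4) + C(3,1)·C(3,3) + C(3,2)·C(3,2) = 0 + 3 + 9 = 12.

12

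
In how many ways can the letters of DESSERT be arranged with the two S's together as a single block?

Treat the 2 copies of S as a single block. The multiset to arrange is then {SS, D, E, E, R, T}, 6 items in all.
That gives (6)!/(2!) = 360 arrangements.

360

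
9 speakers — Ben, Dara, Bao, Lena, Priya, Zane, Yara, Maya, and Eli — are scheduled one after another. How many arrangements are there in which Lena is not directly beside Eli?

Of the 9! = 362880 arrangements, those with Lena and Eli adjacent number 2 × 8! = 80640 (treat the pair as a block with 2 internal orders).
Complementary counting: 362880 − 80640 = 282240.

282240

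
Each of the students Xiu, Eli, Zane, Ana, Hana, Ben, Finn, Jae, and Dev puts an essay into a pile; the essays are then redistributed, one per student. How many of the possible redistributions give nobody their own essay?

133496

This is the derangement count D_9: permutations of 9 items with no fixed point.
By inclusion–exclusion this is Σ_{j=0}^{9} (−1)^j C(9,j)·(9−j)!.
Computing: 362880 − 362880 + 181440 − 60480 + 15120 − 3024 + 504 − 72 + 9 − 1 = 133496.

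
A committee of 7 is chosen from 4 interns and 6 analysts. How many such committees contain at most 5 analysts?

Split by how many analysts are chosen (0 through 5).
Sum: C(6,0)·C(4,7) + C(6,1)·C(4,6) + C(6,2)·C(4,5) + C(6,3)·C(4,4) + C(6,4)·C(4,3) + C(6,5)·C(4,2) = 0 + 0 + 0 + 20 + 60 + 36 = 116.

116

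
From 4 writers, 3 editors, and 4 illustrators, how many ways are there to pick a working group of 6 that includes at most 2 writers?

Split by how many writers are chosen (0 through 2).
Sum: C(4,0)·C(7,6) + C(4,1)·C(7,5) + C(4,2)·C(7,4) = 7 + 84 + 210 = 301.

301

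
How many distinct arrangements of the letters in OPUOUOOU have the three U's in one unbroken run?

Treat the 3 copies of U as a single block. The multiset to arrange is then {UUU, O, O, O, O, P}, 6 items in all.
That gives (6)!/(4!) = 30 arrangements.

30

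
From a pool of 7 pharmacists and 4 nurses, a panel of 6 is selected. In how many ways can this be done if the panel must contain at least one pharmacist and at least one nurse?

455

Total 6-person selections from all 11: C(11,6) = 462.
Subtract selections that omit an entire group: no pharmacists → C(4,6) = 0; no nurses → C(7,6) = 7.
Both groups omitted at once is impossible, so 462 − 7 = 455.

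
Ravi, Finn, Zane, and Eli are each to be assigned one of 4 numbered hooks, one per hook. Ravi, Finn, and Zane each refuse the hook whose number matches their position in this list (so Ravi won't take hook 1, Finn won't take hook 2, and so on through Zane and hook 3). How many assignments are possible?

Let Aᵢ (for i ∈ {1, 2, 3}) be the placements that put person i in their forbidden hook. Any j of these fix j positions, leaving (4−j)! ways to fill the rest, and there are C(3,j) ways to pick which j.
By inclusion–exclusion, the number of valid placements is Σ_{j=0}^{3} (−1)^j C(3,j)·(4−j)!.
Computing: 24 − 18 + 6 − 1 = 11.

11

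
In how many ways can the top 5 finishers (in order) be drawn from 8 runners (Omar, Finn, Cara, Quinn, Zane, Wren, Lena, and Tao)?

6720

There are 8 choices for 1st place, 7 for 2nd, and so on down to 4 for position 5.
That gives 8 × 7 × 6 × 5 × 4 = 6720.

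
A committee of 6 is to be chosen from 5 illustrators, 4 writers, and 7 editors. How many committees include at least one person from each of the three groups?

Unrestricted: C(16,6) = 8008 ways to pick any 6 of the 16.
Selections missing a whole group: no illustrators → C(11,6) = 462; no writers → C(12,6) = 924; no editors → C(9,6) = 84.
Add back selections omitting two groups (i.e. drawn from a single group): C(5,6) + C(4,6) + C(7,6) = 7.
By inclusion–exclusion: 8008 − 1470 + 7 = 6545.

6545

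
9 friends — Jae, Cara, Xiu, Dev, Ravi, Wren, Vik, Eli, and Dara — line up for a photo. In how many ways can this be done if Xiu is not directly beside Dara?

282240

Of the 9! = 362880 arrangements, those with Xiu and Dara adjacent number 2 × 8! = 80640 (treat the pair as a block with 2 internal orders).
So 362880 − 80640 = 282240 arrangements keep them apart.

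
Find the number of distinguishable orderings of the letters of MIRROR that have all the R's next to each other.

Treat the 3 copies of R as a single block. The multiset to arrange is then {RRR, I, M, O}, 4 items in all.
All 4 items are distinct, so there are (4)! = 24 arrangements.

24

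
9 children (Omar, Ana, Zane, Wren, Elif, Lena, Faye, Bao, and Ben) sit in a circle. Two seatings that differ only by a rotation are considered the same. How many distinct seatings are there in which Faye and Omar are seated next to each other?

Treat {Faye, Omar} as one unit (2 internal orders) and seat the resulting 8 units around the table: (7)! circular arrangements.
So 2 × (7)! = 2 × 5040 = 10080.

10080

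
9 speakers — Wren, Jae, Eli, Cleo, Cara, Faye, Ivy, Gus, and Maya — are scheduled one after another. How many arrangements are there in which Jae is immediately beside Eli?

80640

Place the 7 others and the Jae-Eli pair as 8 objects in a line; the pair has 2 internal arrangements.
That gives 2 × 8! = 2 × 40320 = 80640.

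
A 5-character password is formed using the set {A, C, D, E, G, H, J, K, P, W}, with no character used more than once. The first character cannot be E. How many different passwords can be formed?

The first character has 10−1 = 9 choices (anything except E).
The remaining 4 characters are filled from the other 9 symbols without repetition: 9 × 8 × 7 × 6 = 3024.
Total: 9 × 3024 = 27216.

27216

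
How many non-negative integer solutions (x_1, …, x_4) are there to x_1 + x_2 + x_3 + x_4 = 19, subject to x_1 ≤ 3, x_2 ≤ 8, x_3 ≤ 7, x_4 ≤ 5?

34

By stars and bars, unrestricted non-negative solutions to x_1+…+x_4 = 19 number C(19+3,3) = 1540.
Subtract solutions that violate a single cap (substitute x_i' = x_i − (cap_i+1)): x_1 ≥ 4 gives C(18,3) = 816; x_2 ≥ 9 gives C(13,3) = 286; x_3 ≥ 8 gives C(14,3) = 364; x_4 ≥ 6 gives C(16,3) = 560. Together 2026.
Add back pairs where two caps are both exceeded: 84 + 120 + 220 + 10 + 35 + 56 = 525.
Subtract triples: 0 + 1 + 4 + 0 = 5.
By inclusion–exclusion the count is 1540 − 2026 + 525 − 5 = 34.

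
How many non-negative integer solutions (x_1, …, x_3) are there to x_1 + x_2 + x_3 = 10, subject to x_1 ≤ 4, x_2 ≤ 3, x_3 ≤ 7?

Ignoring the caps, the number of non-negative solutions to x_1+…+x_3 = 10 is C(12,2) = 66.
Subtract solutions that violate a single cap (substitute x_i' = x_i − (cap_i+1)): x_1 ≥ 5 gives C(7,2) = 21; x_2 ≥ 4 gives C(8,2) = 28; x_3 ≥ 8 gives C(4,2) = 6. Together 55.
Add back pairs where two caps are both exceeded: 3 + 0 + 0 = 3.
By inclusion–exclusion the count is 66 − 55 + 3 = 14.

14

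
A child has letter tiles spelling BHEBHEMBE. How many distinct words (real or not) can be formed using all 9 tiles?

5040

BHEBHEMBE has 9 letters with B appearing 3 times, E appearing 3 times, and H appearing twice.
The number of distinct arrangements is 9!/(3!·3!·2!) = 362880/72 = 5040.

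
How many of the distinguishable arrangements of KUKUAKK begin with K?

60

Fix K in the first position and arrange the remaining 6 letters.
Those 6 letters have K appearing 3 times and U appearing twice, giving (6)!/(3!·2!) = 60.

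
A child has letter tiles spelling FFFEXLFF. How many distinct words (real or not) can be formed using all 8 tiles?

336

The 8 letters of FFFEXLFF have repeats: F appearing 5 times.
Dividing 8! = 40320 by 5! = 120 for the repeated letters gives 336.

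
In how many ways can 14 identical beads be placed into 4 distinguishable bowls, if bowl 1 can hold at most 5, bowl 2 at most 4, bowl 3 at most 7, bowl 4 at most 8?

Without the upper bounds there are C(17,3) = 680 ways to split 14 among 4 bowls.
Subtract solutions that violate a single cap (substitute x_i' = x_i − (cap_i+1)): x_1 ≥ 6 gives C(11,3) = 165; x_2 ≥ 5 gives C(12,3) = 220; x_3 ≥ 8 gives C(9,3) = 84; x_4 ≥ 9 gives C(8,3) = 56. Together 525.
Add back pairs where two caps are both exceeded: 20 + 1 + 0 + 4 + 1 + 0 = 26.
By inclusion–exclusion the count is 680 − 525 + 26 = 181.

181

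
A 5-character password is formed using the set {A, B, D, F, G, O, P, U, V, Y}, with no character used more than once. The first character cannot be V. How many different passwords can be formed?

The first character has 10−1 = 9 choices (anything except V).
The remaining 4 characters are filled from the other 9 symbols without repetition: 9 × 8 × 7 × 6 = 3024.
Total: 9 × 3024 = 27216.

27216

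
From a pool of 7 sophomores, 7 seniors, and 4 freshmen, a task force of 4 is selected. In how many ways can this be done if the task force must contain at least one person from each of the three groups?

1470

Total 4-person selections from all 18: C(18,4) = 3060.
Subtract selections that omit an entire group: no sophomores → C(11,4) = 330; no seniors → C(11,4) = 330; no freshmen → C(14,4) = 1001.
Add back selections omitting two groups (i.e. drawn from a single group): C(7,4) + C(7,4) + C(4,4) = 71.
By inclusion–exclusion: 3060 − 1661 + 71 = 1470.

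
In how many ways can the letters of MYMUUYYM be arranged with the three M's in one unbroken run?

Treat the 3 copies of M as a single block. The multiset to arrange is then {MMM, U, U, Y, Y, Y}, 6 items in all.
That gives (6)!/(3!·2!) = 60 arrangements.

60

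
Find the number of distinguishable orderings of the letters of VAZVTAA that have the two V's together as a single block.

Treat the 2 copies of V as a single block. The multiset to arrange is then {VV, A, A, A, T, Z}, 6 items in all.
That gives (6)!/(3!) = 120 arrangements.

120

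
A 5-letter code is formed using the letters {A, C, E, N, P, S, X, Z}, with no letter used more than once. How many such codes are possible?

Choose and order 5 of the 8 symbols: the first letter has 8 options, the next 7, and so on down to 4.
8 × 7 × 6 × 5 × 4 = 6720.

6720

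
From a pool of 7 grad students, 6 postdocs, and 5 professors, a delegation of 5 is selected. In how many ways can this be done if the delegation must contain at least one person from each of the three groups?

6055

With no constraint there are C(18,5) = 8568 possible selections.
Selections missing a whole group: no grad students → C(11,5) = 462; no postdocs → C(12,5) = 792; no professors → C(13,5) = 1287.
Add back selections omitting two groups (i.e. drawn from a single group): C(7,5) + C(6,5) + C(5,5) = 28.
By inclusion–exclusion: 8568 − 2541 + 28 = 6055.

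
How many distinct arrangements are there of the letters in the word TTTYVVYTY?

Letter multiplicities in TTTYVVYTY: T×4, V×2, Y×3.
So there are 9! / (4!·3!·2!) = 1260 distinguishable arrangements.

1260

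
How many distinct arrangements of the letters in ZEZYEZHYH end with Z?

Fix Z in the last position and arrange the remaining 8 letters.
Those 8 letters have E appearing twice, H appearing twice, Y appearing twice, and Z appearing twice, giving (8)!/(2!·2!·2!·2!) = 2520.

2520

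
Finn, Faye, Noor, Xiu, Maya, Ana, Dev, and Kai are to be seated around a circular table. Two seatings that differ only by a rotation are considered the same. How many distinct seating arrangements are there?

Around a circle, 8 distinct people have 8!/8 = (7)! = 5040 rotationally distinct seatings.

5040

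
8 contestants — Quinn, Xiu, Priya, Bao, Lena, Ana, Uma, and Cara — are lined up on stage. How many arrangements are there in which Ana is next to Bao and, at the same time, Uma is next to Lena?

Treat {Ana,Bao} as one block (2 orders) and {Uma,Lena} as another (2 orders).
That leaves 6 units to arrange: 2 × 2 × 6! = 4 × 720 = 2880.

2880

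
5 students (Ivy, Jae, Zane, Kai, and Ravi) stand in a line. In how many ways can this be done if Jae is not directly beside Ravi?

There are 5! = 120 arrangements in all. If Jae and Ravi are adjacent, merging them into one block gives 2·(4)! = 48 arrangements.
Complementary counting: 120 − 48 = 72.

72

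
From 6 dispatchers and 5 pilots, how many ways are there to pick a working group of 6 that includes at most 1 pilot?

Split by how many pilots are chosen (0 through 1).
Sum: C(5,0)·C(6,6) + C(5,1)·C(6,5) = 1 + 30 = 31.

31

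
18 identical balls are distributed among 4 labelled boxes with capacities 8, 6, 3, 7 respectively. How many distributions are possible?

74

Ignoring the caps, the number of non-negative solutions to x_1+…+x_4 = 18 is C(21,3) = 1330.
Subtract solutions that violate a single cap (substitute x_i' = x_i − (cap_i+1)): x_1 ≥ 9 gives C(12,3) = 220; x_2 ≥ 7 gives C(14,3) = 364; x_3 ≥ 4 gives C(17,3) = 680; x_4 ≥ 8 gives C(13,3) = 286. Together 1550.
Add back pairs where two caps are both exceeded: 10 + 56 + 4 + 120 + 20 + 84 = 294.
By inclusion–exclusion the count is 1330 − 1550 + 294 = 74.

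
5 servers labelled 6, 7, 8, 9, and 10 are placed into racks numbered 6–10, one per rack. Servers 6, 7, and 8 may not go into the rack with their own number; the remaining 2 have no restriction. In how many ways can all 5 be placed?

Let Aᵢ (for i ∈ {6, 7, 8}) be the placements that put server i in its forbidden rack. Any j of these fix j positions, leaving (5−j)! ways to fill the rest, and there are C(3,j) ways to pick which j.
By inclusion–exclusion, the number of valid placements is Σ_{j=0}^{3} (−1)^j C(3,j)·(5−j)!.
Computing: 120 − 72 + 18 − 2 = 64.

64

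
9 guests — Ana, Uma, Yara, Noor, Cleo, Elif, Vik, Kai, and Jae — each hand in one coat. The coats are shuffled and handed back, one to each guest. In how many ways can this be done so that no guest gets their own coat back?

133496

Let Aᵢ be the assignments in which guest i gets their own coat. We want the size of the complement of A₁∪…∪A_9.
By inclusion–exclusion this is Σ_{j=0}^{9} (−1)^j C(9,j)·(9−j)!.
Computing: 362880 − 362880 + 181440 − 60480 + 15120 − 3024 + 504 − 72 + 9 − 1 = 133496.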